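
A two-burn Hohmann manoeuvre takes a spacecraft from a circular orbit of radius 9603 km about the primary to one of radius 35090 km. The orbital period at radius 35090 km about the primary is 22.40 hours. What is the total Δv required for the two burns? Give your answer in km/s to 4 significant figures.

Δv = 2.265 km/s

From Kepler's third law T² = 4π²r³/μ at r = 35090 km, T = 22.40 hours = 22.40 × 3600 s = 80640 s: μ = 4π²r³/T² = 2.62306×10^5 km³/s².
Semi-major axis of the transfer orbit: a_t = (9603 + 35090)/2 = 22346.5 km.
Circular speed at r₁: v₁ = √(μ/r₁) = √(2.62306×10^5/9603) = 5.226 km/s.
On the transfer ellipse at r₁, vis-viva gives v_p = √[μ(2/r₁ − 1/a_t)] = 6.549 km/s.
First burn Δv₁ = |v_p − v₁| = 1.323 km/s.
At r₂, v₂ = √(μ/r₂) = 2.7341 km/s.
Transfer-orbit speed at r₂: v_a = √[μ(2/r₂ − 1/a_t)] = 1.7923 km/s.
Second burn Δv₂ = |v₂ − v_a| = 0.9418 km/s.
Total Δv = Δv₁ + Δv₂ = 2.265 km/s.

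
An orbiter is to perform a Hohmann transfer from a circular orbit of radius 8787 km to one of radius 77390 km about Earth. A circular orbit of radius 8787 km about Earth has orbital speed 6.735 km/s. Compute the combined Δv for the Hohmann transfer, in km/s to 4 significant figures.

From the circular-orbit relation v² = μ/r at r = 8787 km: μ = v²r = (6.735)² × 8787 = 3.98580×10^5 km³/s².
Semi-major axis of the transfer orbit: a_t = (8787 + 77390)/2 = 43088.5 km.
At r₁ the circular-orbit speed is v₁ = √(μ/r₁) = 6.735 km/s.
Transfer-orbit speed at r₁ (vis-viva): v_p = √[μ(2/r₁ − 1/a_t)] = 9.026 km/s.
First burn Δv₁ = |v_p − v₁| = 2.291 km/s.
Circular speed at r₂: v₂ = √(μ/r₂) = 2.2694 km/s.
Transfer-orbit speed at r₂: v_a = √[μ(2/r₂ − 1/a_t)] = 1.0248 km/s.
Second burn Δv₂ = |v₂ − v_a| = 1.245 km/s.
Total Δv = Δv₁ + Δv₂ = 3.536 km/s.

Δv = 3.536 km/s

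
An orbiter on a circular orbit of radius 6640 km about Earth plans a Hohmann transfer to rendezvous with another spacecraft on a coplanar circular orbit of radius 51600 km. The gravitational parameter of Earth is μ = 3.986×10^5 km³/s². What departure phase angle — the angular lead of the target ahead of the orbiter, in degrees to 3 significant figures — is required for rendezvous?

Semi-major axis of the transfer orbit: a_t = (6640 + 51600)/2 = 29120 km.
The half-period of the transfer ellipse is t = π√(a_t³/μ) = 24727 s.
The target's mean motion on its circular orbit is ω₂ = √(μ/r₂³) = 5.3863×10^-5 rad/s.
Angle swept by the target during transfer: ω₂·t = 1.3319 rad = 76.31°.
Arrival is 180° from departure on the ellipse, so φ = 180° − 76.31° = 104°.

φ = 104°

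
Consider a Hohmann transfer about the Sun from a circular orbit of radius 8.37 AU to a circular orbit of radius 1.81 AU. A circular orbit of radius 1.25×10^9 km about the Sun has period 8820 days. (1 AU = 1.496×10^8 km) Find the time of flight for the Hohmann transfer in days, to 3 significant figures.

t = 2100 days

From Kepler's third law T² = 4π²r³/μ at r = 1.25×10^9 km, T = 8820 days = 8820 × 86400 s = 7.62048×10^8 s: μ = 4π²r³/T² = 1.32778×10^11 km³/s².
In km: r₁ = 8.37 × 1.496×10^8 = 1.252152×10^9 km; r₂ = 1.81 × 1.496×10^8 = 2.70776×10^8 km.
Transfer-ellipse semi-major axis a_t = (r₁ + r₂)/2 = (1.252152×10^9 + 2.70776×10^8)/2 = 7.61464×10^8 km.
Half the transfer-orbit period gives t = π√(a_t³/μ) = 1.812×10^8 s.
Converting: 1.812×10^8 s ÷ 86400 s/day = 2100 days.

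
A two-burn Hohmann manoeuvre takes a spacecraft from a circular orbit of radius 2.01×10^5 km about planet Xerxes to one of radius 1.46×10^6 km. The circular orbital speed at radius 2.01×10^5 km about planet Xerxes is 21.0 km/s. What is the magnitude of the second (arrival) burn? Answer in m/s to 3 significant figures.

Δv₂ = 3960 m/s

From the circular-orbit relation v² = μ/r at r = 2.01×10^5 km: μ = v²r = (21.0)² × 2.01×10^5 = 8.86410×10^7 km³/s².
Transfer-ellipse semi-major axis a_t = (r₁ + r₂)/2 = (2.010×10^5 + 1.460×10^6)/2 = 8.305×10^5 km.
Circular speed at r = 1.460×10^6 km: v_c = √(μ/r) = 7.792 km/s.
Vis-viva on the transfer ellipse at r = 1.460×10^6 km gives v_t = √[μ(2/r − 1/a_t)] = 3.833 km/s.
Δv₂ = |v_t − v_c| = |3.833 − 7.792| = 3.959 km/s.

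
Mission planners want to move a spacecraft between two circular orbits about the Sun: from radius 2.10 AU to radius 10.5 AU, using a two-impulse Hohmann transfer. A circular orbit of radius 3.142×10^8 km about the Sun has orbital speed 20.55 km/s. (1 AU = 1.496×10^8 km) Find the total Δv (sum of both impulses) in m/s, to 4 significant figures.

From the circular-orbit relation v² = μ/r at r = 3.142×10^8 km: μ = v²r = (20.55)² × 3.142×10^8 = 1.32687×10^11 km³/s².
In km: r₁ = 2.10 × 1.496×10^8 = 3.1416×10^8 km; r₂ = 10.5 × 1.496×10^8 = 1.5708×10^9 km.
Semi-major axis of the transfer orbit: a_t = (3.1416×10^8 + 1.5708×10^9)/2 = 9.4248×10^8 km.
At r₁ the circular-orbit speed is v₁ = √(μ/r₁) = 20.5513 km/s.
On the transfer ellipse at r₁, vis-viva equation gives v_p = √[μ(2/r₁ − 1/a_t)] = 26.5316 km/s.
First burn Δv₁ = |v_p − v₁| = 5.9803 km/s.
At r₂, v₂ = √(μ/r₂) = 9.1908 km/s.
Transfer-orbit speed at r₂: v_a = √[μ(2/r₂ − 1/a_t)] = 5.3063 km/s.
Second burn Δv₂ = |v₂ − v_a| = 3.8845 km/s.
Total Δv = Δv₁ + Δv₂ = 9.865 km/s.

Δv = 9865 m/s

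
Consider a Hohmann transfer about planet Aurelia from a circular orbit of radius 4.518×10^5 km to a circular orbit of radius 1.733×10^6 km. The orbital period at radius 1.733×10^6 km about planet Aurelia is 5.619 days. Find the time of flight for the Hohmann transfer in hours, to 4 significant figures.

t = 33.75 hours

From Kepler's third law T² = 4π²r³/μ at r = 1.733×10^6 km, T = 5.619 days = 5.619 × 86400 s = 4.854816×10^5 s: μ = 4π²r³/T² = 8.71786×10^8 km³/s².
The Hohmann ellipse has a_t = (r₁ + r₂)/2 = 1.0924×10^6 km.
Transfer time t = π√(a_t³/μ) = π√((1.0924×10^6)³ / 8.71786×10^8) = 1.215×10^5 s.
Converting: 1.215×10^5 s ÷ 3600 s/hour = 33.75 hours.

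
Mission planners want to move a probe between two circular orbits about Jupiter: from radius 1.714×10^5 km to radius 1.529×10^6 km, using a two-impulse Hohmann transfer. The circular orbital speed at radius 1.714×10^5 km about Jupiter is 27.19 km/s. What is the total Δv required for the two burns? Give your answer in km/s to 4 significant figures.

Δv = 14.29 km/s

From the circular-orbit relation v² = μ/r at r = 1.714×10^5 km: μ = v²r = (27.19)² × 1.714×10^5 = 1.26715×10^8 km³/s².
Transfer-ellipse semi-major axis a_t = (r₁ + r₂)/2 = (1.714×10^5 + 1.529×10^6)/2 = 8.502×10^5 km.
Circular speed at r₁: v₁ = √(μ/r₁) = √(1.26715×10^8/1.714×10^5) = 27.190 km/s.
On the transfer ellipse at r₁, vis-viva equation gives v_p = √[μ(2/r₁ − 1/a_t)] = 36.463 km/s.
First burn Δv₁ = |v_p − v₁| = 9.273 km/s.
Circular speed at r₂: v₂ = √(μ/r₂) = 9.1036 km/s.
Transfer-orbit speed at r₂: v_a = √[μ(2/r₂ − 1/a_t)] = 4.0875 km/s.
Second burn Δv₂ = |v₂ − v_a| = 5.016 km/s.
Total Δv = Δv₁ + Δv₂ = 14.29 km/s.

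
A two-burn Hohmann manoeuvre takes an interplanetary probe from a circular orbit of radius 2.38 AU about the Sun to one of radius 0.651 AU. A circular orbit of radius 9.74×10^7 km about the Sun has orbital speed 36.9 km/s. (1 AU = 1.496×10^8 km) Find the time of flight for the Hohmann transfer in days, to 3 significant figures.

From the circular-orbit relation v² = μ/r at r = 9.74×10^7 km: μ = v²r = (36.9)² × 9.74×10^7 = 1.32621×10^11 km³/s².
In km: r₁ = 2.38 × 1.496×10^8 = 3.56048×10^8 km; r₂ = 0.651 × 1.496×10^8 = 9.73896×10^7 km.
The Hohmann ellipse has a_t = (r₁ + r₂)/2 = 2.267188×10^8 km.
Transfer time t = π√(a_t³/μ) = π√((2.267188×10^8)³ / 1.32621×10^11) = 2.945×10^7 s.
Converting: 2.945×10^7 s ÷ 86400 s/day = 341 days.

t = 341 days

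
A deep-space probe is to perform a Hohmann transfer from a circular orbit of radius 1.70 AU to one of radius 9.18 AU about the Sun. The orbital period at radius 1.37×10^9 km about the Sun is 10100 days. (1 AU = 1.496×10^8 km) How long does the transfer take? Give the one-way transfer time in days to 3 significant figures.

From Kepler's third law T² = 4π²r³/μ at r = 1.37×10^9 km, T = 10100 days = 10100 × 86400 s = 8.7264×10^8 s: μ = 4π²r³/T² = 1.33306×10^11 km³/s².
In km: r₁ = 1.70 × 1.496×10^8 = 2.5432×10^8 km; r₂ = 9.18 × 1.496×10^8 = 1.373328×10^9 km.
The Hohmann ellipse has a_t = (r₁ + r₂)/2 = 8.13824×10^8 km.
Transfer time t = π√(a_t³/μ) = π√((8.13824×10^8)³ / 1.33306×10^11) = 1.998×10^8 s.
Converting: 1.998×10^8 s ÷ 86400 s/day = 2310 days.

t = 2310 days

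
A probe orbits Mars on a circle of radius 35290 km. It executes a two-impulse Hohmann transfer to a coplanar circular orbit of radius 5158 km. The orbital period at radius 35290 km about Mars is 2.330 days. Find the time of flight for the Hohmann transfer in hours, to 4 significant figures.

t = 12.13 hours

From Kepler's third law T² = 4π²r³/μ at r = 35290 km, T = 2.330 days = 2.330 × 86400 s = 2.01312×10^5 s: μ = 4π²r³/T² = 42813.0 km³/s².
Semi-major axis of the transfer orbit: a_t = (35290 + 5158)/2 = 20224 km.
Transfer time t = π√(a_t³/μ) = π√((20224)³ / 42813.0) = 43670 s.
Converting: 43670 s ÷ 3600 s/hour = 12.13 hours.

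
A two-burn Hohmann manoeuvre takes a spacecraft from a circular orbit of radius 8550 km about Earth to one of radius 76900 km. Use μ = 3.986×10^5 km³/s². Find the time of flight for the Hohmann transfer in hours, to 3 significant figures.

t = 12.2 hours

Semi-major axis of the transfer orbit: a_t = (8550 + 76900)/2 = 42725 km.
By Kepler's third law the transfer-orbit period is T = 2π√(a_t³/μ), so t = T/2 = 43940 s.
Converting: 43940 s ÷ 3600 s/hour = 12.2 hours.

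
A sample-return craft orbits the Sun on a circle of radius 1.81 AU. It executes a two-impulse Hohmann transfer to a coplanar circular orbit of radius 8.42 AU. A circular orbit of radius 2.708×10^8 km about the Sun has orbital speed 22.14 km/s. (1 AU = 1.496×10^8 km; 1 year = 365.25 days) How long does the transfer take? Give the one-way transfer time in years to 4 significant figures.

From the circular-orbit relation v² = μ/r at r = 2.708×10^8 km: μ = v²r = (22.14)² × 2.708×10^8 = 1.32741×10^11 km³/s².
In km: r₁ = 1.81 × 1.496×10^8 = 2.70776×10^8 km; r₂ = 8.42 × 1.496×10^8 = 1.259632×10^9 km.
The Hohmann ellipse has a_t = (r₁ + r₂)/2 = 7.65204×10^8 km.
Transfer time t = π√(a_t³/μ) = π√((7.65204×10^8)³ / 1.32741×10^11) = 1.8252×10^8 s.
Converting: 1.8252×10^8 s ÷ 3.15576×10^7 s/year (365.25 × 86400) = 5.784 years.

t = 5.784 years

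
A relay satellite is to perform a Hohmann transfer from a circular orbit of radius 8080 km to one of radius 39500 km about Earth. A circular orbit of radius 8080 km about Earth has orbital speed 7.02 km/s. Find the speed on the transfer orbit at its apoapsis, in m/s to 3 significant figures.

From the circular-orbit relation v² = μ/r at r = 8080 km: μ = v²r = (7.02)² × 8080 = 3.98186×10^5 km³/s².
Transfer-ellipse semi-major axis a_t = (r₁ + r₂)/2 = (8080 + 39500)/2 = 23790 km.
At apoapsis, r = 39500 km.
Applying v² = μ(2/r − 1/a_t): v = 1.850 km/s.

v = 1850 m/s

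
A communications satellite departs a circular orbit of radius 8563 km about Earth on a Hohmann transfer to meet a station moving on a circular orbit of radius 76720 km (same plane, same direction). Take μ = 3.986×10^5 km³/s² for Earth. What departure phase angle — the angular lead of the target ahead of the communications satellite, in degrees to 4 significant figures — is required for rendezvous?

Transfer-ellipse semi-major axis a_t = (r₁ + r₂)/2 = (8563 + 76720)/2 = 42641.5 km.
The half-period of the transfer ellipse is t = π√(a_t³/μ) = 43816 s.
The target's mean motion on its circular orbit is ω₂ = √(μ/r₂³) = 2.9710×10^-5 rad/s.
Angle swept by the target during transfer: ω₂·t = 1.3018 rad = 74.59°.
The communications satellite traverses 180° on the transfer ellipse, so the target must lead by 180° − 74.59° = 105.4°.

φ = 105.4°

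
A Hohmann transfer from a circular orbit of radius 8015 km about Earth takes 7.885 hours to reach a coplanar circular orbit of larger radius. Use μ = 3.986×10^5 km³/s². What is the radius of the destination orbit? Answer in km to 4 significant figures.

Transfer time t = 7.885 hours = 28386 s, and t = π√(a_t³/μ).
So a_t = (μ t²/π²)^(1/3) = (3.986×10^5 × (28386)² / π²)^(1/3) = 31926 km.
Since a_t = (r₁ + r₂)/2, r₂ = 2a_t − r₁ = 2×31926 − 8015 = 55837 km.

r₂ = 55840 km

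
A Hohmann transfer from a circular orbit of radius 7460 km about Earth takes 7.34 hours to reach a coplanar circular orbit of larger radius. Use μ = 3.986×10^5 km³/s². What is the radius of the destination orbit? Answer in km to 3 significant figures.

Transfer time t = 7.34 hours = 26424 s, and t = π√(a_t³/μ).
So a_t = (μ t²/π²)^(1/3) = (3.986×10^5 × (26424)² / π²)^(1/3) = 30438 km.
Since a_t = (r₁ + r₂)/2, r₂ = 2a_t − r₁ = 2×30438 − 7460 = 53416 km.

r₂ = 53400 km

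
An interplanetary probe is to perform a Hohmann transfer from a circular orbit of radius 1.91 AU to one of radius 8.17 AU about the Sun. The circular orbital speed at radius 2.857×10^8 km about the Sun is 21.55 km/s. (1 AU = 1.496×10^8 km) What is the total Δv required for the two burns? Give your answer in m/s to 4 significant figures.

From the circular-orbit relation v² = μ/r at r = 2.857×10^8 km: μ = v²r = (21.55)² × 2.857×10^8 = 1.32680×10^11 km³/s².
In km: r₁ = 1.91 × 1.496×10^8 = 2.85736×10^8 km; r₂ = 8.17 × 1.496×10^8 = 1.222232×10^9 km.
Transfer-ellipse semi-major axis a_t = (r₁ + r₂)/2 = (2.85736×10^8 + 1.222232×10^9)/2 = 7.53984×10^8 km.
At r₁ the circular-orbit speed is v₁ = √(μ/r₁) = 21.549 km/s.
On the transfer ellipse at r₁, v² = μ(2/r − 1/a) gives v_p = √[μ(2/r₁ − 1/a_t)] = 27.436 km/s.
First burn Δv₁ = |v_p − v₁| = 5.887 km/s.
At r₂, v₂ = √(μ/r₂) = 10.419 km/s.
Transfer-orbit speed at r₂: v_a = √[μ(2/r₂ − 1/a_t)] = 6.4140 km/s.
Second burn Δv₂ = |v₂ − v_a| = 4.005 km/s.
Δv = Δv₁ + Δv₂ = 5.887 + 4.005 = 9.892 km/s.

Δv = 9892 m/s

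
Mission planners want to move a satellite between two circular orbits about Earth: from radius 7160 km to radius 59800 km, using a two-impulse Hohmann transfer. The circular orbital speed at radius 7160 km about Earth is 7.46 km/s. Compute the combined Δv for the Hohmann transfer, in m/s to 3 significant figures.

From the circular-orbit relation v² = μ/r at r = 7160 km: μ = v²r = (7.46)² × 7160 = 3.98465×10^5 km³/s².
Transfer-ellipse semi-major axis a_t = (r₁ + r₂)/2 = (7160 + 59800)/2 = 33480 km.
Circular speed at r₁: v₁ = √(μ/r₁) = √(3.98465×10^5/7160) = 7.460 km/s.
On the transfer ellipse at r₁, vis-viva equation gives v_p = √[μ(2/r₁ − 1/a_t)] = 9.970 km/s.
First burn Δv₁ = |v_p − v₁| = 2.510 km/s.
At r₂, v₂ = √(μ/r₂) = 2.5813 km/s.
Transfer-orbit speed at r₂: v_a = √[μ(2/r₂ − 1/a_t)] = 1.1937 km/s.
Second burn Δv₂ = |v₂ − v_a| = 1.388 km/s.
Total Δv = Δv₁ + Δv₂ = 3.898 km/s.

Δv = 3900 m/s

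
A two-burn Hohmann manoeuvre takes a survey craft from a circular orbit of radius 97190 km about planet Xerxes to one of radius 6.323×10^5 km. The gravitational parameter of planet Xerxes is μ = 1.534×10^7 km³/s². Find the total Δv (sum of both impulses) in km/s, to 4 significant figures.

Δv = 6.361 km/s

The Hohmann ellipse has a_t = (r₁ + r₂)/2 = 3.64745×10^5 km.
Circular speed at r₁: v₁ = √(μ/r₁) = √(1.534×10^7/97190) = 12.563 km/s.
Transfer-orbit speed at r₁ (vis-viva equation): v_p = √[μ(2/r₁ − 1/a_t)] = 16.541 km/s.
First burn Δv₁ = |v_p − v₁| = 3.978 km/s.
Circular speed at r₂: v₂ = √(μ/r₂) = 4.926 km/s.
Transfer-orbit speed at r₂: v_a = √[μ(2/r₂ − 1/a_t)] = 2.543 km/s.
Second burn Δv₂ = |v₂ − v_a| = 2.383 km/s.
Δv = Δv₁ + Δv₂ = 3.978 + 2.383 = 6.361 km/s.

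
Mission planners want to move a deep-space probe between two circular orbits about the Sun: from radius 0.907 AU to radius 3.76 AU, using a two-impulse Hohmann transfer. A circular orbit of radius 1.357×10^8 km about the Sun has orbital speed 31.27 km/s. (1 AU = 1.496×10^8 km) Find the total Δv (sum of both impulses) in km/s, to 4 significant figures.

From the circular-orbit relation v² = μ/r at r = 1.357×10^8 km: μ = v²r = (31.27)² × 1.357×10^8 = 1.32689×10^11 km³/s².
In km: r₁ = 0.907 × 1.496×10^8 = 1.356872×10^8 km; r₂ = 3.76 × 1.496×10^8 = 5.62496×10^8 km.
The Hohmann ellipse has a_t = (r₁ + r₂)/2 = 3.490916×10^8 km.
At r₁ the circular-orbit speed is v₁ = √(μ/r₁) = 31.271 km/s.
On the transfer ellipse at r₁, vis-viva gives v_p = √[μ(2/r₁ − 1/a_t)] = 39.695 km/s.
First burn Δv₁ = |v_p − v₁| = 8.424 km/s.
Circular speed at r₂: v₂ = √(μ/r₂) = 15.3588 km/s.
Transfer-orbit speed at r₂: v_a = √[μ(2/r₂ − 1/a_t)] = 9.57542 km/s.
Second burn Δv₂ = |v₂ − v_a| = 5.783 km/s.
Δv = Δv₁ + Δv₂ = 8.424 + 5.783 = 14.21 km/s.

Δv = 14.21 km/s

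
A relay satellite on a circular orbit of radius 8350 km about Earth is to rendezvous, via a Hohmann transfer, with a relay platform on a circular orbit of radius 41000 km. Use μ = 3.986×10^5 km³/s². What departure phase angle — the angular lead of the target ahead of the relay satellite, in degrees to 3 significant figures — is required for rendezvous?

Transfer-ellipse semi-major axis a_t = (r₁ + r₂)/2 = (8350 + 41000)/2 = 24675 km.
Transfer time t = π√(a_t³/μ) = 19287 s.
The target's mean motion on its circular orbit is ω₂ = √(μ/r₂³) = 7.6049×10^-5 rad/s.
Angle swept by the target during transfer: ω₂·t = 1.4668 rad = 84.04°.
Arrival is 180° from departure on the ellipse, so φ = 180° − 84.04° = 96.0°.

φ = 96.0°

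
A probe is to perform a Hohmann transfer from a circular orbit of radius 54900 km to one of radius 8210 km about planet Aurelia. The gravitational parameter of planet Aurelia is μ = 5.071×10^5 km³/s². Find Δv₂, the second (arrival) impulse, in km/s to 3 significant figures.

Δv₂ = 2.51 km/s

Semi-major axis of the transfer orbit: a_t = (54900 + 8210)/2 = 31555 km.
On the circular orbit at r = 8210 km, v_c = √(μ/r) = 7.8591 km/s.
Vis-viva on the transfer ellipse at r = 8210 km gives v_t = √[μ(2/r − 1/a_t)] = 10.366 km/s.
Δv₂ = |v_t − v_c| = |10.366 − 7.8591| = 2.507 km/s.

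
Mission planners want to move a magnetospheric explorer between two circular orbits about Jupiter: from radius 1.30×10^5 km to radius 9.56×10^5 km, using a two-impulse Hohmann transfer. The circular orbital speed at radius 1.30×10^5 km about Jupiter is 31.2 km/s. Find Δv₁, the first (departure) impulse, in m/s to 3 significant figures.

From the circular-orbit relation v² = μ/r at r = 1.30×10^5 km: μ = v²r = (31.2)² × 1.30×10^5 = 1.26547×10^8 km³/s².
The Hohmann ellipse has a_t = (r₁ + r₂)/2 = 5.430×10^5 km.
Circular speed at r = 1.300×10^5 km: v_c = √(μ/r) = 31.20 km/s.
Vis-viva on the transfer ellipse at r = 1.300×10^5 km gives v_t = √[μ(2/r − 1/a_t)] = 41.40 km/s.
Δv₁ = |v_t − v_c| = |41.40 − 31.20| = 10.20 km/s.

Δv₁ = 10200 m/s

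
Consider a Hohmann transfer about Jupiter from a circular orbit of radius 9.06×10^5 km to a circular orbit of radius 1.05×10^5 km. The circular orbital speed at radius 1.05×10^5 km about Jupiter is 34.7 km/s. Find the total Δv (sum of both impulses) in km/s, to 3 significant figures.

From the circular-orbit relation v² = μ/r at r = 1.05×10^5 km: μ = v²r = (34.7)² × 1.05×10^5 = 1.26429×10^8 km³/s².
The Hohmann ellipse has a_t = (r₁ + r₂)/2 = 5.055×10^5 km.
Circular speed at r₁: v₁ = √(μ/r₁) = √(1.26429×10^8/9.060×10^5) = 11.813 km/s.
On the transfer ellipse at r₁, vis-viva gives v_a = √[μ(2/r₁ − 1/a_t)] = 5.3839 km/s.
First burn Δv₁ = |v_a − v₁| = 6.4291 km/s.
Circular speed at r₂: v₂ = √(μ/r₂) = 34.700 km/s.
Transfer-orbit speed at r₂: v_p = √[μ(2/r₂ − 1/a_t)] = 46.455 km/s.
Second burn Δv₂ = |v₂ − v_p| = 11.755 km/s.
Total Δv = Δv₁ + Δv₂ = 18.18 km/s.

Δv = 18.2 km/s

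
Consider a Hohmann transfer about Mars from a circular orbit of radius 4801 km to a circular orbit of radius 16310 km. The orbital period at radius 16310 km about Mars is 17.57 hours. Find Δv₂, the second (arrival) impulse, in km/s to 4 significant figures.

From Kepler's third law T² = 4π²r³/μ at r = 16310 km, T = 17.57 hours = 17.57 × 3600 s = 63252 s: μ = 4π²r³/T² = 42812.7 km³/s².
The Hohmann ellipse has a_t = (r₁ + r₂)/2 = 10555.5 km.
Circular speed at r = 16310 km: v_c = √(μ/r) = 1.6202 km/s.
Vis-viva on the transfer ellipse at r = 16310 km gives v_t = √[μ(2/r − 1/a_t)] = 1.0927 km/s.
Δv₂ = |v_t − v_c| = |1.0927 − 1.6202| = 0.5275 km/s.

Δv₂ = 0.5275 km/s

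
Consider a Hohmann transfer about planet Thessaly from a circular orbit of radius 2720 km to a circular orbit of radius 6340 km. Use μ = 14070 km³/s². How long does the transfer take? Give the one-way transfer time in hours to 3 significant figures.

Semi-major axis of the transfer orbit: a_t = (2720 + 6340)/2 = 4530 km.
Half the transfer-orbit period gives t = π√(a_t³/μ) = 8075 s.
Converting: 8075 s ÷ 3600 s/hour = 2.24 hours.

t = 2.24 hours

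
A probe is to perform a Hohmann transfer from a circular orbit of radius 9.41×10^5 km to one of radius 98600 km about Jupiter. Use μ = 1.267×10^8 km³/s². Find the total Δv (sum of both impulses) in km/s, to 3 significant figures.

Δv = 18.9 km/s

Semi-major axis of the transfer orbit: a_t = (9.410×10^5 + 98600)/2 = 5.198×10^5 km.
Circular speed at r₁: v₁ = √(μ/r₁) = √(1.267×10^8/9.410×10^5) = 11.604 km/s.
On the transfer ellipse at r₁, vis-viva equation gives v_a = √[μ(2/r₁ − 1/a_t)] = 5.0538 km/s.
First burn Δv₁ = |v_a − v₁| = 6.550 km/s.
Circular speed at r₂: v₂ = √(μ/r₂) = 35.85 km/s.
Transfer-orbit speed at r₂: v_p = √[μ(2/r₂ − 1/a_t)] = 48.23 km/s.
Second burn Δv₂ = |v₂ − v_p| = 12.38 km/s.
Δv = Δv₁ + Δv₂ = 6.550 + 12.38 = 18.93 km/s.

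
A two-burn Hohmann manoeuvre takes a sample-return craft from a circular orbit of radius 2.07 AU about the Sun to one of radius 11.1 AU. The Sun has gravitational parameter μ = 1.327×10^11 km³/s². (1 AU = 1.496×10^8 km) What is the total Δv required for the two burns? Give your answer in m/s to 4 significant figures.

In km: r₁ = 2.07 × 1.496×10^8 = 3.09672×10^8 km; r₂ = 11.1 × 1.496×10^8 = 1.66056×10^9 km.
Semi-major axis of the transfer orbit: a_t = (3.09672×10^8 + 1.66056×10^9)/2 = 9.85116×10^8 km.
Circular speed at r₁: v₁ = √(μ/r₁) = √(1.327×10^11/3.09672×10^8) = 20.70067 km/s.
Transfer-orbit speed at r₁ (v² = μ(2/r − 1/a)): v_p = √[μ(2/r₁ − 1/a_t)] = 26.87621 km/s.
First burn Δv₁ = |v_p − v₁| = 6.176 km/s.
At r₂, v₂ = √(μ/r₂) = 8.939 km/s.
Transfer-orbit speed at r₂: v_a = √[μ(2/r₂ − 1/a_t)] = 5.012 km/s.
Second burn Δv₂ = |v₂ − v_a| = 3.927 km/s.
Δv = Δv₁ + Δv₂ = 6.176 + 3.927 = 10.10 km/s.

Δv = 10100 m/s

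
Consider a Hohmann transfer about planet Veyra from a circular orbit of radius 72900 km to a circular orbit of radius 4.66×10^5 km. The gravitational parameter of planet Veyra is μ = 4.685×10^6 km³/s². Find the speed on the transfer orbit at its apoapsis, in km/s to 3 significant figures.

v = 1.65 km/s

Semi-major axis of the transfer orbit: a_t = (72900 + 4.660×10^5)/2 = 2.6945×10^5 km.
At apoapsis, r = 4.660×10^5 km.
Vis-viva: v = √[μ(2/r − 1/a_t)] = √[4.685×10^6 × (2/4.660×10^5 − 1/2.6945×10^5)] = 1.649 km/s.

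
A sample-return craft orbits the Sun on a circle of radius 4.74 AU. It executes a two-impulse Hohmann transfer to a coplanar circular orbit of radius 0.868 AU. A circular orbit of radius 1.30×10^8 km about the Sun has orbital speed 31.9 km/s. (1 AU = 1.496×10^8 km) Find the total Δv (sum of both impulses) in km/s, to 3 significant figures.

Δv = 15.6 km/s

From the circular-orbit relation v² = μ/r at r = 1.30×10^8 km: μ = v²r = (31.9)² × 1.30×10^8 = 1.32289×10^11 km³/s².
In km: r₁ = 4.74 × 1.496×10^8 = 7.09104×10^8 km; r₂ = 0.868 × 1.496×10^8 = 1.298528×10^8 km.
Transfer-ellipse semi-major axis a_t = (r₁ + r₂)/2 = (7.09104×10^8 + 1.298528×10^8)/2 = 4.194784×10^8 km.
At r₁ the circular-orbit speed is v₁ = √(μ/r₁) = 13.6586 km/s.
On the transfer ellipse at r₁, vis-viva equation gives v_a = √[μ(2/r₁ − 1/a_t)] = 7.59938 km/s.
First burn Δv₁ = |v_a − v₁| = 6.059 km/s.
At r₂, v₂ = √(μ/r₂) = 31.918 km/s.
Transfer-orbit speed at r₂: v_p = √[μ(2/r₂ − 1/a_t)] = 41.499 km/s.
Second burn Δv₂ = |v₂ − v_p| = 9.581 km/s.
Δv = Δv₁ + Δv₂ = 6.059 + 9.581 = 15.64 km/s.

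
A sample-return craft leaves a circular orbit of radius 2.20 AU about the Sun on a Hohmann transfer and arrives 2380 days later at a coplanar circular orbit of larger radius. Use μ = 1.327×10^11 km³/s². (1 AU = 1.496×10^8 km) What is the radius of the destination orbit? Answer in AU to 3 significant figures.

In km: r₁ = 2.20 × 1.496×10^8 = 3.2912×10^8 km.
Transfer time t = 2380 days = 2.05632×10^8 s, and t = π√(a_t³/μ).
So a_t = (μ t²/π²)^(1/3) = (1.327×10^11 × (2.05632×10^8)² / π²)^(1/3) = 8.2842×10^8 km.
Since a_t = (r₁ + r₂)/2, r₂ = 2a_t − r₁ = 2×8.2842×10^8 − 3.2912×10^8 = 1.32772×10^9 km.
In AU: r₂ = 1.32772×10^9 / 1.496×10^8 = 8.88 AU.

r₂ = 8.88 AU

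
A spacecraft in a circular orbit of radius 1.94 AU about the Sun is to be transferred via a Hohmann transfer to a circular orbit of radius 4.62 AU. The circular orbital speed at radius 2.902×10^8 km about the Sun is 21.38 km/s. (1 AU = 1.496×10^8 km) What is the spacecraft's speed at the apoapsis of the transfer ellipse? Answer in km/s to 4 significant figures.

From the circular-orbit relation v² = μ/r at r = 2.902×10^8 km: μ = v²r = (21.38)² × 2.902×10^8 = 1.32652×10^11 km³/s².
In km: r₁ = 1.94 × 1.496×10^8 = 2.90224×10^8 km; r₂ = 4.62 × 1.496×10^8 = 6.91152×10^8 km.
Semi-major axis of the transfer orbit: a_t = (2.90224×10^8 + 6.91152×10^8)/2 = 4.90688×10^8 km.
At apoapsis, r = 6.91152×10^8 km.
Applying v² = μ(2/r − 1/a_t): v = 10.65 km/s.

v = 10.65 km/s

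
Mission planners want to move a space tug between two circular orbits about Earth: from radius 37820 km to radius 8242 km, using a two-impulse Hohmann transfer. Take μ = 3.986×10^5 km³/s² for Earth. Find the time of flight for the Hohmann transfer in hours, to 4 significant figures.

t = 4.831 hours

Semi-major axis of the transfer orbit: a_t = (37820 + 8242)/2 = 23031 km.
By Kepler's third law the transfer-orbit period is T = 2π√(a_t³/μ), so t = T/2 = 17390 s.
Converting: 17390 s ÷ 3600 s/hour = 4.831 hours.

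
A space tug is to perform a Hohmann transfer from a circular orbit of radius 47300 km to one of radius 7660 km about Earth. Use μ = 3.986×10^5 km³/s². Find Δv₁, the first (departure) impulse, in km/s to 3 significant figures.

Transfer-ellipse semi-major axis a_t = (r₁ + r₂)/2 = (47300 + 7660)/2 = 27480 km.
On the circular orbit at r = 47300 km, v_c = √(μ/r) = 2.903 km/s.
Transfer-orbit speed at the same r (vis-viva, a = a_t): v_t = √[μ(2/r − 1/a_t)] = 1.533 km/s.
Δv₁ = |v_t − v_c| = |1.533 − 2.903| = 1.370 km/s.

Δv₁ = 1.37 km/s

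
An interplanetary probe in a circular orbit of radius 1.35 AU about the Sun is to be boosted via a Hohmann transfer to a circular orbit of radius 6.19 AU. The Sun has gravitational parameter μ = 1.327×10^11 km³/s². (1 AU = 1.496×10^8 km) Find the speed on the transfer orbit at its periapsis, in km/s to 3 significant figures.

v = 32.8 km/s

In km: r₁ = 1.35 × 1.496×10^8 = 2.0196×10^8 km; r₂ = 6.19 × 1.496×10^8 = 9.26024×10^8 km.
The Hohmann ellipse has a_t = (r₁ + r₂)/2 = 5.63992×10^8 km.
The periapsis of the transfer ellipse is at r = 2.0196×10^8 km.
Applying v² = μ(2/r − 1/a_t): v = 32.85 km/s.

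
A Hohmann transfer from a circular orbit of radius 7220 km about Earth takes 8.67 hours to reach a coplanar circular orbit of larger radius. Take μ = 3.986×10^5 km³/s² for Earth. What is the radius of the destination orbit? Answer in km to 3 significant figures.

r₂ = 60800 km

Transfer time t = 8.67 hours = 31212 s, and t = π√(a_t³/μ).
So a_t = (μ t²/π²)^(1/3) = (3.986×10^5 × (31212)² / π²)^(1/3) = 34012 km.
Since a_t = (r₁ + r₂)/2, r₂ = 2a_t − r₁ = 2×34012 − 7220 = 60804 km.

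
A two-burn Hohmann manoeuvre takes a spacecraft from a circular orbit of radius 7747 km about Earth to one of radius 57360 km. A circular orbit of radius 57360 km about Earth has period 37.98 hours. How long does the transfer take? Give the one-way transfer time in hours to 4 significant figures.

t = 8.119 hours

From Kepler's third law T² = 4π²r³/μ at r = 57360 km, T = 37.98 hours = 37.98 × 3600 s = 1.36728×10^5 s: μ = 4π²r³/T² = 3.98540×10^5 km³/s².
Transfer-ellipse semi-major axis a_t = (r₁ + r₂)/2 = (7747 + 57360)/2 = 32553.5 km.
By Kepler's third law the transfer-orbit period is T = 2π√(a_t³/μ), so t = T/2 = 29230 s.
Converting: 29230 s ÷ 3600 s/hour = 8.119 hours.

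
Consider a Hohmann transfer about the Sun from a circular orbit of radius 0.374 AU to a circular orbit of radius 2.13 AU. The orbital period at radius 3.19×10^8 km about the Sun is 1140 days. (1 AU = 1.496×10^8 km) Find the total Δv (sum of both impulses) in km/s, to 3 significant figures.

Δv = 24.0 km/s

From Kepler's third law T² = 4π²r³/μ at r = 3.19×10^8 km, T = 1140 days = 1140 × 86400 s = 9.8496×10^7 s: μ = 4π²r³/T² = 1.32097×10^11 km³/s².
In km: r₁ = 0.374 × 1.496×10^8 = 5.59504×10^7 km; r₂ = 2.13 × 1.496×10^8 = 3.18648×10^8 km.
Transfer-ellipse semi-major axis a_t = (r₁ + r₂)/2 = (5.59504×10^7 + 3.18648×10^8)/2 = 1.872992×10^8 km.
At r₁ the circular-orbit speed is v₁ = √(μ/r₁) = 48.59 km/s.
On the transfer ellipse at r₁, vis-viva gives v_p = √[μ(2/r₁ − 1/a_t)] = 63.38 km/s.
First burn Δv₁ = |v_p − v₁| = 14.79 km/s.
Circular speed at r₂: v₂ = √(μ/r₂) = 20.36065 km/s.
Transfer-orbit speed at r₂: v_a = √[μ(2/r₂ − 1/a_t)] = 11.12821 km/s.
Second burn Δv₂ = |v₂ − v_a| = 9.232 km/s.
Total Δv = Δv₁ + Δv₂ = 24.02 km/s.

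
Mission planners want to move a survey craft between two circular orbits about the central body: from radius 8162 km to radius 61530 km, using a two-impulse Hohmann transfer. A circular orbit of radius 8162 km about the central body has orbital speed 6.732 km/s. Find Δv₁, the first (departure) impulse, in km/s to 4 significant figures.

From the circular-orbit relation v² = μ/r at r = 8162 km: μ = v²r = (6.732)² × 8162 = 3.69900×10^5 km³/s².
The Hohmann ellipse has a_t = (r₁ + r₂)/2 = 34846 km.
Circular speed at r = 8162 km: v_c = √(μ/r) = 6.732 km/s.
Vis-viva on the transfer ellipse at r = 8162 km gives v_t = √[μ(2/r − 1/a_t)] = 8.946 km/s.
Δv₁ = |v_t − v_c| = |8.946 − 6.732| = 2.214 km/s.

Δv₁ = 2.214 km/s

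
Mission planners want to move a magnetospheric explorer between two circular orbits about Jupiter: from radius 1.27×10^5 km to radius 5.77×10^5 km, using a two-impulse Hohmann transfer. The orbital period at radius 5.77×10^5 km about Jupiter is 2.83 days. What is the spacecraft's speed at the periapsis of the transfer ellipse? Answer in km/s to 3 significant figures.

From Kepler's third law T² = 4π²r³/μ at r = 5.77×10^5 km, T = 2.83 days = 2.83 × 86400 s = 2.44512×10^5 s: μ = 4π²r³/T² = 1.26849×10^8 km³/s².
The Hohmann ellipse has a_t = (r₁ + r₂)/2 = 3.520×10^5 km.
The periapsis of the transfer ellipse is at r = 1.270×10^5 km.
Vis-viva: v = √[μ(2/r − 1/a_t)] = √[1.26849×10^8 × (2/1.270×10^5 − 1/3.520×10^5)] = 40.46 km/s.

v = 40.5 km/s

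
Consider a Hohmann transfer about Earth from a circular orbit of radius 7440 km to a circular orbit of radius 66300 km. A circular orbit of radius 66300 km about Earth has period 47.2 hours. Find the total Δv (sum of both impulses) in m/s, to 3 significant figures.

Δv = 3850 m/s

From Kepler's third law T² = 4π²r³/μ at r = 66300 km, T = 47.2 hours = 47.2 × 3600 s = 1.6992×10^5 s: μ = 4π²r³/T² = 3.98484×10^5 km³/s².
Semi-major axis of the transfer orbit: a_t = (7440 + 66300)/2 = 36870 km.
At r₁ the circular-orbit speed is v₁ = √(μ/r₁) = 7.31845 km/s.
Transfer-orbit speed at r₁ (vis-viva equation): v_p = √[μ(2/r₁ − 1/a_t)] = 9.81385 km/s.
First burn Δv₁ = |v_p − v₁| = 2.4954 km/s.
At r₂, v₂ = √(μ/r₂) = 2.4516 km/s.
Transfer-orbit speed at r₂: v_a = √[μ(2/r₂ − 1/a_t)] = 1.1013 km/s.
Second burn Δv₂ = |v₂ − v_a| = 1.3503 km/s.
Total Δv = Δv₁ + Δv₂ = 3.846 km/s.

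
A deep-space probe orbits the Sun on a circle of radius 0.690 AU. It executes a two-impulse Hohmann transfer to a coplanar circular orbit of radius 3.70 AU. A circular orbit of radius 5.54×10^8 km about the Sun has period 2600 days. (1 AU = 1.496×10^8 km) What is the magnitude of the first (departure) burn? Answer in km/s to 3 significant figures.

From Kepler's third law T² = 4π²r³/μ at r = 5.54×10^8 km, T = 2600 days = 2600 × 86400 s = 2.2464×10^8 s: μ = 4π²r³/T² = 1.33019×10^11 km³/s².
In km: r₁ = 0.690 × 1.496×10^8 = 1.03224×10^8 km; r₂ = 3.70 × 1.496×10^8 = 5.5352×10^8 km.
Transfer-ellipse semi-major axis a_t = (r₁ + r₂)/2 = (1.03224×10^8 + 5.5352×10^8)/2 = 3.28372×10^8 km.
On the circular orbit at r = 1.03224×10^8 km, v_c = √(μ/r) = 35.90 km/s.
Transfer-orbit speed at the same r (vis-viva, a = a_t): v_t = √[μ(2/r − 1/a_t)] = 46.61 km/s.
Δv₁ = |v_t − v_c| = |46.61 − 35.90| = 10.71 km/s.

Δv₁ = 10.7 km/s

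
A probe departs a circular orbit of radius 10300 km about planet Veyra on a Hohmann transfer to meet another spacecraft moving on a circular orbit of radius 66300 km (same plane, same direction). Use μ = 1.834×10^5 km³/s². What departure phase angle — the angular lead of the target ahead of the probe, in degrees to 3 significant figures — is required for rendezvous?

Transfer-ellipse semi-major axis a_t = (r₁ + r₂)/2 = (10300 + 66300)/2 = 38300 km.
Transfer time t = π√(a_t³/μ) = 54986 s.
Target angular speed ω₂ = √(μ/r₂³) = 2.5086×10^-5 rad/s.
Angle swept by the target during transfer: ω₂·t = 1.3794 rad = 79.03°.
Arrival is 180° from departure on the ellipse, so φ = 180° − 79.03° = 101°.

φ = 101°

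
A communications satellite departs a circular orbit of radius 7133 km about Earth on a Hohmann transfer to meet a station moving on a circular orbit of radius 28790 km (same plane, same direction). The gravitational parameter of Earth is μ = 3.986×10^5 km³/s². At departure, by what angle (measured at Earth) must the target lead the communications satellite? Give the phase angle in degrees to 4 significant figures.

φ = 91.30°

Transfer-ellipse semi-major axis a_t = (r₁ + r₂)/2 = (7133 + 28790)/2 = 17961.5 km.
The half-period of the transfer ellipse is t = π√(a_t³/μ) = 11978.3 s.
The target's mean motion on its circular orbit is ω₂ = √(μ/r₂³) = 1.29243×10^-4 rad/s.
Angle swept by the target during transfer: ω₂·t = 1.5481 rad = 88.70°.
The communications satellite traverses 180° on the transfer ellipse, so the target must lead by 180° − 88.70° = 91.30°.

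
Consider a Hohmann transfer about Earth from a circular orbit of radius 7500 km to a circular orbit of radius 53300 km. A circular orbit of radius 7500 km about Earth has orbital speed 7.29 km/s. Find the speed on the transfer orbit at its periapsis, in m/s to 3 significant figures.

v = 9650 m/s

From the circular-orbit relation v² = μ/r at r = 7500 km: μ = v²r = (7.29)² × 7500 = 3.98581×10^5 km³/s².
Semi-major axis of the transfer orbit: a_t = (7500 + 53300)/2 = 30400 km.
At periapsis, r = 7500 km.
Applying v² = μ(2/r − 1/a_t): v = 9.653 km/s.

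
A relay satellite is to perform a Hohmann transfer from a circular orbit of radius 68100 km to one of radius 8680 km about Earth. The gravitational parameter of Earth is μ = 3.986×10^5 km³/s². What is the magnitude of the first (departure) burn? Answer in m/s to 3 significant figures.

Δv₁ = 1270 m/s

Semi-major axis of the transfer orbit: a_t = (68100 + 8680)/2 = 38390 km.
On the circular orbit at r = 68100 km, v_c = √(μ/r) = 2.419 km/s.
Vis-viva on the transfer ellipse at r = 68100 km gives v_t = √[μ(2/r − 1/a_t)] = 1.150 km/s.
Δv₁ = |v_t − v_c| = |1.150 − 2.419| = 1.269 km/s.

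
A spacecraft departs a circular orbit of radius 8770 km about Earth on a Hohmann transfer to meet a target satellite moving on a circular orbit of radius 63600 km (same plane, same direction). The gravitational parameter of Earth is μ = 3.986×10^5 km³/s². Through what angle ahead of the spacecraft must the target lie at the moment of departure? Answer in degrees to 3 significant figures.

Semi-major axis of the transfer orbit: a_t = (8770 + 63600)/2 = 36185 km.
Transfer time t = π√(a_t³/μ) = 34251 s.
Target angular speed ω₂ = √(μ/r₂³) = 3.9363×10^-5 rad/s.
Angle swept by the target during transfer: ω₂·t = 1.3482 rad = 77.25°.
Arrival is 180° from departure on the ellipse, so φ = 180° − 77.25° = 103°.

φ = 103°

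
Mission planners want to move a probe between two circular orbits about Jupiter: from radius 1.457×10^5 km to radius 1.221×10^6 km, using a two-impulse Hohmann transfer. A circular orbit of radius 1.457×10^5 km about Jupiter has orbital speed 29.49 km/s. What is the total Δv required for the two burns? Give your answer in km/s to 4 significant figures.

From the circular-orbit relation v² = μ/r at r = 1.457×10^5 km: μ = v²r = (29.49)² × 1.457×10^5 = 1.26709×10^8 km³/s².
Semi-major axis of the transfer orbit: a_t = (1.457×10^5 + 1.221×10^6)/2 = 6.8335×10^5 km.
At r₁ the circular-orbit speed is v₁ = √(μ/r₁) = 29.490 km/s.
On the transfer ellipse at r₁, vis-viva gives v_p = √[μ(2/r₁ − 1/a_t)] = 39.419 km/s.
First burn Δv₁ = |v_p − v₁| = 9.929 km/s.
Circular speed at r₂: v₂ = √(μ/r₂) = 10.187 km/s.
Transfer-orbit speed at r₂: v_a = √[μ(2/r₂ − 1/a_t)] = 4.7039 km/s.
Second burn Δv₂ = |v₂ − v_a| = 5.483 km/s.
Δv = Δv₁ + Δv₂ = 9.929 + 5.483 = 15.41 km/s.

Δv = 15.41 km/s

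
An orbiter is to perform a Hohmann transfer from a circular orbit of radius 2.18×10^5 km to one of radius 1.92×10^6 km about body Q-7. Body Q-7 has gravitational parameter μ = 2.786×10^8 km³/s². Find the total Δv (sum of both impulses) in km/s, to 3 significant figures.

Δv = 18.8 km/s

Transfer-ellipse semi-major axis a_t = (r₁ + r₂)/2 = (2.180×10^5 + 1.920×10^6)/2 = 1.069×10^6 km.
At r₁ the circular-orbit speed is v₁ = √(μ/r₁) = 35.75 km/s.
On the transfer ellipse at r₁, vis-viva equation gives v_p = √[μ(2/r₁ − 1/a_t)] = 47.91 km/s.
First burn Δv₁ = |v_p − v₁| = 12.16 km/s.
Circular speed at r₂: v₂ = √(μ/r₂) = 12.046 km/s.
Transfer-orbit speed at r₂: v_a = √[μ(2/r₂ − 1/a_t)] = 5.4398 km/s.
Second burn Δv₂ = |v₂ − v_a| = 6.606 km/s.
Total Δv = Δv₁ + Δv₂ = 18.77 km/s.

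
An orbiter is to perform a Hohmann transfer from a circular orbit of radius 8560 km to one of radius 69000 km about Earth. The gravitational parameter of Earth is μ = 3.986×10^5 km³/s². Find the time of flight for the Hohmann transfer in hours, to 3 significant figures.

The Hohmann ellipse has a_t = (r₁ + r₂)/2 = 38780 km.
By Kepler's third law the transfer-orbit period is T = 2π√(a_t³/μ), so t = T/2 = 38000 s.
Converting: 38000 s ÷ 3600 s/hour = 10.6 hours.

t = 10.6 hours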